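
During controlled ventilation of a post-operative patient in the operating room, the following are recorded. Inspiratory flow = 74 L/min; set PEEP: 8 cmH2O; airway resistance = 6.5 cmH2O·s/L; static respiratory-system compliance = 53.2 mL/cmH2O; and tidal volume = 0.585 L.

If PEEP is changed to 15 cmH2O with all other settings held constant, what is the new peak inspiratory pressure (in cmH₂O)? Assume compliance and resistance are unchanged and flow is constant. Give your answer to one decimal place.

34.0

Flow: 74 L/min ÷ 60 = 1.2333 L/s.
PIP = Vt/C + R·V̇ + PEEP (constant-flow equation of motion).
Only the baseline term changes: ΔPIP = ΔPEEP = 15 − 8 = 7.0 cmH2O.
Original PIP = 585/53.2 + 6.5×1.2333 + 8 = 27.013 cmH2O; new PIP = 27.013 + (7.0) = 34.013 cmH2O.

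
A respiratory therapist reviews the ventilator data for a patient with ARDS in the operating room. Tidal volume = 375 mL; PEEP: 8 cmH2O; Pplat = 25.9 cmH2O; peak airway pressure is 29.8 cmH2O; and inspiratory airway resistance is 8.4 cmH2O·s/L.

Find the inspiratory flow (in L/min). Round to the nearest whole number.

28

flow = (PIP − Pplat) / Raw = (29.8 − 25.9) / 8.4 = 0.4643 L/s × 60 = 27.858 L/min.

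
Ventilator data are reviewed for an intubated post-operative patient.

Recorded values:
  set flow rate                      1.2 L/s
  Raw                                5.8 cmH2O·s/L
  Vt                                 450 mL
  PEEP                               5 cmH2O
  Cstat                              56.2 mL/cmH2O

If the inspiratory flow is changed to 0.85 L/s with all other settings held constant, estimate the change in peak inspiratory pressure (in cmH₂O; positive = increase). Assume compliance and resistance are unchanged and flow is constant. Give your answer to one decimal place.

-2.0

PIP = Vt/C + R·V̇ + PEEP (constant-flow equation of motion).
Only the resistive term changes: ΔPIP = R × ΔV̇ = 5.8 × (0.85 − 1.2) = 5.8 × -0.35 = -2.03 cmH2O.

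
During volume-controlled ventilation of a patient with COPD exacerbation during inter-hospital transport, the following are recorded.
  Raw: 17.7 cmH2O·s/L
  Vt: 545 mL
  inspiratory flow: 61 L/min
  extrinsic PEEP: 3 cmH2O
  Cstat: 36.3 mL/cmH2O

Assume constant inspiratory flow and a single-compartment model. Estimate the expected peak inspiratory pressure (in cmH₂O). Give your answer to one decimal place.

Flow: 61 L/min ÷ 60 = 1.0167 L/s.
Equation of motion (constant flow): PIP = Vt/C + R·V̇ + PEEP.
PIP = 545/36.3 + 17.7×1.0167 + 3 = 15.014 + 17.996 + 3 = 36.01 cmH2O.

36.0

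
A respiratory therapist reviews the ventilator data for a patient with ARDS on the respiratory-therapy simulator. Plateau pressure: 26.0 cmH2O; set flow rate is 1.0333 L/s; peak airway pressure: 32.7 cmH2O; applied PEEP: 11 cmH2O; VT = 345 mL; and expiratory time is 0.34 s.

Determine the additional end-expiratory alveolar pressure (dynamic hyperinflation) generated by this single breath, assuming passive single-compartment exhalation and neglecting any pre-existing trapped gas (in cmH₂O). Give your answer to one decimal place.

1.5

R = (PIP − Pplat)/V̇ = (32.7 − 26.0) / 1.0333 = 6.7/1.0333 = 6.484 cmH2O·s/L.
C = Vt/(Pplat − PEEP) = 345.0 / (26.0 − 11) = 345.0/15.0 = 23.0 mL/cmH2O.
τ = R × C = 6.484 × 0.023 L/cmH2O = 0.1491 s.
Fraction remaining = e^(−Te/τ) = e^(−0.34/0.1491) = 0.1022; trapped volume = 345.0 × 0.1022 = 35.259 mL.
Additional alveolar pressure from trapping ≈ V_trapped / C = 35.259 / 23.0 = 1.533 cmH2O.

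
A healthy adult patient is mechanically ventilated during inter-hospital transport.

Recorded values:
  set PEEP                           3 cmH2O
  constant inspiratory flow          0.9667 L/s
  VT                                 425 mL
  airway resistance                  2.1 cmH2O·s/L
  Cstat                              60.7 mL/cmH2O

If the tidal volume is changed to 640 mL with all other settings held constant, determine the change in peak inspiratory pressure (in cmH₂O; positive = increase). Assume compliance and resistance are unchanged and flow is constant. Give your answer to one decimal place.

3.5

PIP = Vt/C + R·V̇ + PEEP (constant-flow equation of motion).
Only the elastic term changes: ΔPIP = ΔVt / C = (640 − 425) / 60.7 = 3.542 cmH2O.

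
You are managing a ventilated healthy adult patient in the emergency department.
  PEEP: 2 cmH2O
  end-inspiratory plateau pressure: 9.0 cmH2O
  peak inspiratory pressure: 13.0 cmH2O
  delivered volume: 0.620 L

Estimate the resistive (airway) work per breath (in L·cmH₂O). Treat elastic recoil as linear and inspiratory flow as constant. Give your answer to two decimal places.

With constant inspiratory flow the resistive pressure is constant at PIP − Pplat = 13.0 − 9.0 = 4.0 cmH2O, so resistive work = 4.0 × 0.620 = 2.48 L·cmH2O.

2.48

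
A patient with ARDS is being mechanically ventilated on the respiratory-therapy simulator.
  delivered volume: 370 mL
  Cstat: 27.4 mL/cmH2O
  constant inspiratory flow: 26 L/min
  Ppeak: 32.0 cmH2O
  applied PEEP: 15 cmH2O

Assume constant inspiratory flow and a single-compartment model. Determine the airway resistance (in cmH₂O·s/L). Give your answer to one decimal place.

Flow: 26 L/min ÷ 60 = 0.4333 L/s.
Equation of motion (constant flow): PIP = Vt/C + R·V̇ + PEEP.
R·V̇ = PIP − Vt/C − PEEP = 32.0 − 370/27.4 − 15 = 32.0 − 13.504 − 15 = 3.496 cmH2O.
R = 3.496 / 0.4333 = 8.068 cmH2O·s/L.

8.1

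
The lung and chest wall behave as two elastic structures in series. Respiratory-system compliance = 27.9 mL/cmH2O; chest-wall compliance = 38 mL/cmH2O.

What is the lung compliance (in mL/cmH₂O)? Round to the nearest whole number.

1/CL = 1/Crs − 1/Ccw.
1/CL = 1/27.9 − 1/38 = 0.009527.
CL = 104.96 mL/cmH2O.

105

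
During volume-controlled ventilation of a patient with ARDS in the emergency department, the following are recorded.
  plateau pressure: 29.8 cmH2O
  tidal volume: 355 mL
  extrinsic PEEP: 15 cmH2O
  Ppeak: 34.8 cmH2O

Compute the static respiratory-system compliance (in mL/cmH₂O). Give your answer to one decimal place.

24.0

Cstat = Vt / (Pplat − PEEP) = 355 / (29.8 − 15) = 355 / 14.8 = 23.986 mL/cmH2O.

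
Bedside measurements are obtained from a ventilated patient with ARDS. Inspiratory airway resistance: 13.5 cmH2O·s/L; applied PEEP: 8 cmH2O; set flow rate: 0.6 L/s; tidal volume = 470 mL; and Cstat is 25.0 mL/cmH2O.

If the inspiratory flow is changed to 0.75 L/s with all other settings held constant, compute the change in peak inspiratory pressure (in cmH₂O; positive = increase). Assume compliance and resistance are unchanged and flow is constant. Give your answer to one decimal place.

2.0

PIP = Vt/C + R·V̇ + PEEP (constant-flow equation of motion).
Only the resistive term changes: ΔPIP = R × ΔV̇ = 13.5 × (0.75 − 0.6) = 13.5 × 0.15 = 2.025 cmH2O.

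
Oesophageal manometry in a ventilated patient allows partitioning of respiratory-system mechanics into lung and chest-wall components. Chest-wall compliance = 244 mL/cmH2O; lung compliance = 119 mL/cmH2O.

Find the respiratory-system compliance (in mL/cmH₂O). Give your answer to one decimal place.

80.0

Lung and chest wall are elastances in series: 1/Crs = 1/CL + 1/Ccw.
1/Crs = 1/119 + 1/244 = 0.0125.
Crs = 80.0 mL/cmH2O.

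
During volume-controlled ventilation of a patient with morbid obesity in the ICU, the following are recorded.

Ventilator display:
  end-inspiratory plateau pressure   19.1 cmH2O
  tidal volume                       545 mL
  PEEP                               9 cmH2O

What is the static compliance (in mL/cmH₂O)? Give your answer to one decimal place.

Cstat = Vt / (Pplat − PEEP) = 545 / (19.1 − 9) = 545 / 10.1 = 53.96 mL/cmH2O.

54.0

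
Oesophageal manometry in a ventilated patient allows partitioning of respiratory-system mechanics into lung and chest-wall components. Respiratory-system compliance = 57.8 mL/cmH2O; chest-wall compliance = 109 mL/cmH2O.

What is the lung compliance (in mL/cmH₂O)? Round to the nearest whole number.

123

1/CL = 1/Crs − 1/Ccw.
1/CL = 1/57.8 − 1/109 = 0.008127.
CL = 123.05 mL/cmH2O.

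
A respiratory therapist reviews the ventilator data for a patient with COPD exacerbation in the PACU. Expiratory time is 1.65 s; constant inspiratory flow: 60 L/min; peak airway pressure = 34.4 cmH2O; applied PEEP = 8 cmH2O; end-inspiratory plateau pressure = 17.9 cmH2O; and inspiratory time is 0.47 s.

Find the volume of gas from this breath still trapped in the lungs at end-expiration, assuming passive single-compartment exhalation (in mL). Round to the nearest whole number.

Flow: 60 L/min ÷ 60 = 1 L/s.
Vt = flow × Ti = 1 L/s × 0.47 s × 1000 mL/L = 470.0 mL.
R = (PIP − Pplat)/V̇ = (34.4 − 17.9) / 1 = 16.5/1 = 16.5 cmH2O·s/L.
C = Vt/(Pplat − PEEP) = 470.0 / (17.9 − 8) = 470.0/9.9 = 47.475 mL/cmH2O.
τ = R × C = 16.5 × 0.04748 L/cmH2O = 0.7834 s.
Fraction remaining = e^(−Te/τ) = e^(−1.65/0.7834) = 0.1217.
Trapped volume = 470.0 × 0.1217 = 57.199 mL.

57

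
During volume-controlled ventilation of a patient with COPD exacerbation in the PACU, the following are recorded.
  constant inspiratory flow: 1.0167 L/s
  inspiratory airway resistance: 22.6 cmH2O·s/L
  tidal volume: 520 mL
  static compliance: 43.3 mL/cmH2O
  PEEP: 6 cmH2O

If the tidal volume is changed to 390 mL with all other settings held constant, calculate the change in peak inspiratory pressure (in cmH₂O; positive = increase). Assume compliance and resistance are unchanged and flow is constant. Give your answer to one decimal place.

PIP = Vt/C + R·V̇ + PEEP (constant-flow equation of motion).
Only the elastic term changes: ΔPIP = ΔVt / C = (390 − 520) / 43.3 = -3.002 cmH2O.

-3.0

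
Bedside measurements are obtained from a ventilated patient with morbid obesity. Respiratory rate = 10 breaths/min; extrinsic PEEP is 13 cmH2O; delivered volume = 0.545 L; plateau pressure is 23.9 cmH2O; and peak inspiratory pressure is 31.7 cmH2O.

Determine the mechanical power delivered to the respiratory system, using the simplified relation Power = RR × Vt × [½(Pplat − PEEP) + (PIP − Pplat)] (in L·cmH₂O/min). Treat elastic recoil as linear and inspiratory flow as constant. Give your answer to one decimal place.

Per-breath work = Vt × [½(Pplat−PEEP) + (PIP−Pplat)] = 0.545 × [0.5×10.9 + 7.8] = 0.545 × 13.25 = 7.221 L·cmH2O.
Power = 10 × 7.221 = 72.21 L·cmH2O/min.

72.2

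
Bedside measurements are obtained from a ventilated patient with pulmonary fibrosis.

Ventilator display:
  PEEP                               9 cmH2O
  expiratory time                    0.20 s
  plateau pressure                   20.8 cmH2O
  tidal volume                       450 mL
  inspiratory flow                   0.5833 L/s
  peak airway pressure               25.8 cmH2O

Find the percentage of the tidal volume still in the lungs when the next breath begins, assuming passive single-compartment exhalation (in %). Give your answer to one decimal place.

R = (PIP − Pplat)/V̇ = (25.8 − 20.8) / 0.5833 = 5.0/0.5833 = 8.572 cmH2O·s/L.
C = Vt/(Pplat − PEEP) = 450.0 / (20.8 − 9) = 450.0/11.8 = 38.136 mL/cmH2O.
τ = R × C = 8.572 × 0.03814 L/cmH2O = 0.3269 s.
Fraction remaining at end-expiration = e^(−Te/τ) = e^(−0.20/0.3269) = 0.5424 → 54.24%.

54.2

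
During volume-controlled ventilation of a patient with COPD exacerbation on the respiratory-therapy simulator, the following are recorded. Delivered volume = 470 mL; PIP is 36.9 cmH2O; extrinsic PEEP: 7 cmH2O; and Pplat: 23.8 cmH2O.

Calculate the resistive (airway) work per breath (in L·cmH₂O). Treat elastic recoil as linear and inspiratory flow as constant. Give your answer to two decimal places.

With constant inspiratory flow the resistive pressure is constant at PIP − Pplat = 36.9 − 23.8 = 13.1 cmH2O, so resistive work = 13.1 × 0.470 = 6.157 L·cmH2O.

6.16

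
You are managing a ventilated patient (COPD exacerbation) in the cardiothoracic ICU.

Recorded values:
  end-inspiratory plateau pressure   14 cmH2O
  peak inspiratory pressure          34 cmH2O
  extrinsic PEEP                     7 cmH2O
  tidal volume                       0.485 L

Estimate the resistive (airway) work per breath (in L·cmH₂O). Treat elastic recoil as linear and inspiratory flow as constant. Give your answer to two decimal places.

9.70

With constant inspiratory flow the resistive pressure is constant at PIP − Pplat = 34 − 14 = 20.0 cmH2O, so resistive work = 20.0 × 0.485 = 9.7 L·cmH2O.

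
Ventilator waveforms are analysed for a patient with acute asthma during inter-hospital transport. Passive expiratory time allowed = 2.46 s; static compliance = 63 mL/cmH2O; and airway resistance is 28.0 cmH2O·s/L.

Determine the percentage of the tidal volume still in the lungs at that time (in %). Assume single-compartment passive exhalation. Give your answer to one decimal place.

24.8

τ = R × C = 28.0 × 63 mL/cmH2O = 28.0 × 0.063 L/cmH2O = 1.764 s.
Passive exhalation: V(t)/V₀ = e^(−t/τ) = e^(−2.46/1.764) = 0.2479.
Fraction remaining = 0.2479 → 24.79%.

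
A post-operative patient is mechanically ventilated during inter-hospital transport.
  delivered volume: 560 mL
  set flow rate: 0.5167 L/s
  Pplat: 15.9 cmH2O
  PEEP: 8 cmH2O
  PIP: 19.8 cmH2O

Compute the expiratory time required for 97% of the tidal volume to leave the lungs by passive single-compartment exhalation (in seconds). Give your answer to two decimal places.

1.88

R = (PIP − Pplat)/V̇ = (19.8 − 15.9) / 0.5167 = 3.9/0.5167 = 7.548 cmH2O·s/L.
C = Vt/(Pplat − PEEP) = 560.0 / (15.9 − 8) = 560.0/7.9 = 70.886 mL/cmH2O.
τ = R × C = 7.548 × 0.07089 L/cmH2O = 0.5351 s.
t = −τ·ln(1 − 0.97) = −0.5351·ln(0.03) = 1.876 s.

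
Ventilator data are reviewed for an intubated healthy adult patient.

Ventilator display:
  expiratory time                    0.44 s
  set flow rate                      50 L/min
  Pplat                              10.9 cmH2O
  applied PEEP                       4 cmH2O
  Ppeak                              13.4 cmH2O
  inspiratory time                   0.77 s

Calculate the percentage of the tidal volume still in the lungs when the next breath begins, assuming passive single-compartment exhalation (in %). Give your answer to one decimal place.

20.7

Flow: 50 L/min ÷ 60 = 0.8333 L/s.
Vt = flow × Ti = 0.8333 L/s × 0.77 s × 1000 mL/L = 641.64 mL.
R = (PIP − Pplat)/V̇ = (13.4 − 10.9) / 0.8333 = 2.5/0.8333 = 3.0 cmH2O·s/L.
C = Vt/(Pplat − PEEP) = 641.64 / (10.9 − 4) = 641.64/6.9 = 92.991 mL/cmH2O.
τ = R × C = 3.0 × 0.09299 L/cmH2O = 0.279 s.
Fraction remaining at end-expiration = e^(−Te/τ) = e^(−0.44/0.279) = 0.2066 → 20.66%.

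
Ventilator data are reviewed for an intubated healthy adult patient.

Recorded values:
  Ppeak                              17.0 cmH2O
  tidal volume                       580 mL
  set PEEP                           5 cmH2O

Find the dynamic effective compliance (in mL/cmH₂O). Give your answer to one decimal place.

Dynamic compliance = Vt / (PIP − PEEP) = 580 / (17.0 − 5) = 580 / 12.0 = 48.333 mL/cmH2O.

48.3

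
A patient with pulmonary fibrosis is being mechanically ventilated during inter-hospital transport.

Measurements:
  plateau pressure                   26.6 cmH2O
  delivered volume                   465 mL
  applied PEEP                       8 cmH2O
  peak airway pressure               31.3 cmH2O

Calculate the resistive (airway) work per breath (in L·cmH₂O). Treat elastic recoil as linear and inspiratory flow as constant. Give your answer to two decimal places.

With constant inspiratory flow the resistive pressure is constant at PIP − Pplat = 31.3 − 26.6 = 4.7 cmH2O, so resistive work = 4.7 × 0.465 = 2.186 L·cmH2O.

2.19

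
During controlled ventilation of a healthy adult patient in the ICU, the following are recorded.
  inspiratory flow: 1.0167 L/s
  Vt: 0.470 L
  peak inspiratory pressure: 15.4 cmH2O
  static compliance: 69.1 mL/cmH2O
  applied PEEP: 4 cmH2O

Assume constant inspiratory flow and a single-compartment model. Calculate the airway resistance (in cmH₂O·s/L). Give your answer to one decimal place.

4.5

Equation of motion (constant flow): PIP = Vt/C + R·V̇ + PEEP.
R·V̇ = PIP − Vt/C − PEEP = 15.4 − 470/69.1 − 4 = 15.4 − 6.802 − 4 = 4.598 cmH2O.
R = 4.598 / 1.0167 = 4.522 cmH2O·s/L.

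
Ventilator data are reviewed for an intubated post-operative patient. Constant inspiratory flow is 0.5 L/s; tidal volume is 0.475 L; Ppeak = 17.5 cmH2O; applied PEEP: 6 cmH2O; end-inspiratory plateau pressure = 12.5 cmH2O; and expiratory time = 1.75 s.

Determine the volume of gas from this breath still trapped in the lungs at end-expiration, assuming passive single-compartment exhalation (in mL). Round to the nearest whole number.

43

R = (PIP − Pplat)/V̇ = (17.5 − 12.5) / 0.5 = 5.0/0.5 = 10.0 cmH2O·s/L.
C = Vt/(Pplat − PEEP) = 475.0 / (12.5 − 6) = 475.0/6.5 = 73.077 mL/cmH2O.
τ = R × C = 10.0 × 0.07308 L/cmH2O = 0.7308 s.
Fraction remaining = e^(−Te/τ) = e^(−1.75/0.7308) = 0.09121.
Trapped volume = 475.0 × 0.09121 = 43.325 mL.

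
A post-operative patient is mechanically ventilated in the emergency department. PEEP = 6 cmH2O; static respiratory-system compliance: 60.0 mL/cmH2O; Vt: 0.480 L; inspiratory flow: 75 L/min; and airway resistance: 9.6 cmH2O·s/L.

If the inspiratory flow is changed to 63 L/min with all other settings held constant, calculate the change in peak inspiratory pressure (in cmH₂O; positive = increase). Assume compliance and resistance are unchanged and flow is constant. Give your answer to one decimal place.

Flow: 75 L/min ÷ 60 = 1.25 L/s.
New flow: 63 L/min ÷ 60 = 1.05 L/s.
PIP = Vt/C + R·V̇ + PEEP (constant-flow equation of motion).
Only the resistive term changes: ΔPIP = R × ΔV̇ = 9.6 × (1.05 − 1.25) = 9.6 × -0.2 = -1.92 cmH2O.

-1.9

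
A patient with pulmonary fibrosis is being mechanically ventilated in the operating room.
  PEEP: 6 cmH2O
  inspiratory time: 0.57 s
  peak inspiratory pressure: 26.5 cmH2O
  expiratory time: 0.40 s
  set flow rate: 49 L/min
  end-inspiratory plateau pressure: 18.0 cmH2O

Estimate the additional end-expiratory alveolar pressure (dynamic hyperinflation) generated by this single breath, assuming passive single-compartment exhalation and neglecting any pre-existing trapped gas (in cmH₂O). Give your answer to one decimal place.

Flow: 49 L/min ÷ 60 = 0.8167 L/s.
Vt = flow × Ti = 0.8167 L/s × 0.57 s × 1000 mL/L = 465.52 mL.
R = (PIP − Pplat)/V̇ = (26.5 − 18.0) / 0.8167 = 8.5/0.8167 = 10.408 cmH2O·s/L.
C = Vt/(Pplat − PEEP) = 465.52 / (18.0 − 6) = 465.52/12.0 = 38.793 mL/cmH2O.
τ = R × C = 10.408 × 0.03879 L/cmH2O = 0.4037 s.
Fraction remaining = e^(−Te/τ) = e^(−0.40/0.4037) = 0.3713; trapped volume = 465.52 × 0.3713 = 172.85 mL.
Additional alveolar pressure from trapping ≈ V_trapped / C = 172.85 / 38.793 = 4.456 cmH2O.

4.5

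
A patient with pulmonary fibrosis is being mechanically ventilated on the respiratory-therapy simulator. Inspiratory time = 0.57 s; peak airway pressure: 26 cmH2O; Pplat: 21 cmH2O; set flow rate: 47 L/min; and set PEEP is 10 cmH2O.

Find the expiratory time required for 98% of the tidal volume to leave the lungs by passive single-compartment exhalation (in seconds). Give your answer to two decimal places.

Flow: 47 L/min ÷ 60 = 0.7833 L/s.
Vt = flow × Ti = 0.7833 L/s × 0.57 s × 1000 mL/L = 446.48 mL.
R = (PIP − Pplat)/V̇ = (26 − 21) / 0.7833 = 5.0/0.7833 = 6.383 cmH2O·s/L.
C = Vt/(Pplat − PEEP) = 446.48 / (21 − 10) = 446.48/11.0 = 40.589 mL/cmH2O.
τ = R × C = 6.383 × 0.04059 L/cmH2O = 0.2591 s.
t = −τ·ln(1 − 0.98) = −0.2591·ln(0.02) = 1.014 s.

1.01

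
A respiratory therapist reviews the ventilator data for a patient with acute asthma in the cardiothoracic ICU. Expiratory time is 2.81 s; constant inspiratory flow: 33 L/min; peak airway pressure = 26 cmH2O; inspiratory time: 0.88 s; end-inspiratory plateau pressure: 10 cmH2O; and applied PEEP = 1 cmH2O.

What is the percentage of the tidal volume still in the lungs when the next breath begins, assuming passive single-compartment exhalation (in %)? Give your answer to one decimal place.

Flow: 33 L/min ÷ 60 = 0.55 L/s.
Vt = flow × Ti = 0.55 L/s × 0.88 s × 1000 mL/L = 484.0 mL.
R = (PIP − Pplat)/V̇ = (26 − 10) / 0.55 = 16.0/0.55 = 29.091 cmH2O·s/L.
C = Vt/(Pplat − PEEP) = 484.0 / (10 − 1) = 484.0/9.0 = 53.778 mL/cmH2O.
τ = R × C = 29.091 × 0.05378 L/cmH2O = 1.565 s.
Fraction remaining at end-expiration = e^(−Te/τ) = e^(−2.81/1.565) = 0.166 → 16.6%.

16.6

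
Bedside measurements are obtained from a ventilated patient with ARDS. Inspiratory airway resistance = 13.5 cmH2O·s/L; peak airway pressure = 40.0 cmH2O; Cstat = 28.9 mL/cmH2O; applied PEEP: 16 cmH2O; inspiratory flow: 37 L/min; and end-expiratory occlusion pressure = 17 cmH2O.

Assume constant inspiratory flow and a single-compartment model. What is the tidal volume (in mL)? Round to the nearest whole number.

424

Flow: 37 L/min ÷ 60 = 0.6167 L/s.
Total PEEP = 17 cmH2O (set 16 + intrinsic 1); this is the baseline alveolar pressure.
Equation of motion (constant flow): PIP = Vt/C + R·V̇ + PEEP.
Vt/C = PIP − R·V̇ − PEEP = 40.0 − 8.325 − 17 = 14.675 cmH2O.
Vt = C × 14.675 = 28.9 × 14.675 = 424.11 mL.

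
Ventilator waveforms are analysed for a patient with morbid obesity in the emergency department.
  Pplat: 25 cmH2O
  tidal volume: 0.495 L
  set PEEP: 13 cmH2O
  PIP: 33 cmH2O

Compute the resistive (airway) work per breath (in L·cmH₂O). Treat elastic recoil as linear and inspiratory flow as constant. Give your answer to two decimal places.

3.96

With constant inspiratory flow the resistive pressure is constant at PIP − Pplat = 33 − 25 = 8.0 cmH2O, so resistive work = 8.0 × 0.495 = 3.96 L·cmH2O.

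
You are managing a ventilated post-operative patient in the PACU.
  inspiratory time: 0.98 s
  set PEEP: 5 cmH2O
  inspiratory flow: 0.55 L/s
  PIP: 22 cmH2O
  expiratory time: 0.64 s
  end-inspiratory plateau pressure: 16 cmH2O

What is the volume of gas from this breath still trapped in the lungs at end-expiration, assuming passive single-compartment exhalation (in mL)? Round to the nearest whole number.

Vt = flow × Ti = 0.55 L/s × 0.98 s × 1000 mL/L = 539.0 mL.
R = (PIP − Pplat)/V̇ = (22 − 16) / 0.55 = 6.0/0.55 = 10.909 cmH2O·s/L.
C = Vt/(Pplat − PEEP) = 539.0 / (16 − 5) = 539.0/11.0 = 49.0 mL/cmH2O.
τ = R × C = 10.909 × 0.049 L/cmH2O = 0.5345 s.
Fraction remaining = e^(−Te/τ) = e^(−0.64/0.5345) = 0.302.
Trapped volume = 539.0 × 0.302 = 162.78 mL.

163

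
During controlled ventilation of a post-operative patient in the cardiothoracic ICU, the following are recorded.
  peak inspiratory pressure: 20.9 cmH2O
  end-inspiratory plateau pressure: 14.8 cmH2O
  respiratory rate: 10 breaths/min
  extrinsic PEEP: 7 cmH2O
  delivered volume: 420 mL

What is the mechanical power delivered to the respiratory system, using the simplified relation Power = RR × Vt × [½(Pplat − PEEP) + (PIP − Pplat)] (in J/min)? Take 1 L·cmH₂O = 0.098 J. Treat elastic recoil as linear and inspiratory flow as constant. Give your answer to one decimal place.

Per-breath work = Vt × [½(Pplat−PEEP) + (PIP−Pplat)] = 0.420 × [0.5×7.8 + 6.1] = 0.420 × 10.0 = 4.2 L·cmH2O.
Power = 10 × 4.2 = 42.0 L·cmH2O/min.
× 0.098 J/(L·cmH2O) → 4.116 J/min.

4.1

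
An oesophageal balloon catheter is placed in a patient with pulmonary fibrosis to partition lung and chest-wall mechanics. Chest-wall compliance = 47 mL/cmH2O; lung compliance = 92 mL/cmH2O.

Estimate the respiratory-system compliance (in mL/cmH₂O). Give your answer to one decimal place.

31.1

Lung and chest wall are elastances in series: 1/Crs = 1/CL + 1/Ccw.
1/Crs = 1/92 + 1/47 = 0.03215.
Crs = 31.104 mL/cmH2O.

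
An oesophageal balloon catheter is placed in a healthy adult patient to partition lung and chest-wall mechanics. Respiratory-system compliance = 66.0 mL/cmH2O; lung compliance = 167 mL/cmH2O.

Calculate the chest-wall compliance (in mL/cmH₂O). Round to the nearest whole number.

1/Ccw = 1/Crs − 1/CL.
1/Ccw = 1/66.0 − 1/167 = 0.009163.
Ccw = 109.13 mL/cmH2O.

109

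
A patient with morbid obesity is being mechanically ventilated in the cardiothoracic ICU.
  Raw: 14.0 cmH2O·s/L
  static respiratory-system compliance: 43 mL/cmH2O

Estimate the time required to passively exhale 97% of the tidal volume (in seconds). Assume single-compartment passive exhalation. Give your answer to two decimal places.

τ = R × C = 14.0 × 43 mL/cmH2O = 14.0 × 0.043 L/cmH2O = 0.602 s.
Exhaled fraction f = 1 − e^(−t/τ) → t = −τ·ln(1 − f) = −0.602·ln(0.03) = 2.111 s.

2.11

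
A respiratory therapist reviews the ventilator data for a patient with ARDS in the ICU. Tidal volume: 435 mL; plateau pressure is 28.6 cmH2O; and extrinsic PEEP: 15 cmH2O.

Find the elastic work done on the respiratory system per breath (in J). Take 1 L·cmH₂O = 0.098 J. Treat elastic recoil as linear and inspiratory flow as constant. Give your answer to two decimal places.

Elastic work ≈ ½ × (Pplat − PEEP) × Vt = 0.5 × (28.6 − 15) × 0.435 L = 0.5 × 13.6 × 0.435 = 2.958 L·cmH2O.
× 0.098 J/(L·cmH2O) → 0.2899 J.

0.29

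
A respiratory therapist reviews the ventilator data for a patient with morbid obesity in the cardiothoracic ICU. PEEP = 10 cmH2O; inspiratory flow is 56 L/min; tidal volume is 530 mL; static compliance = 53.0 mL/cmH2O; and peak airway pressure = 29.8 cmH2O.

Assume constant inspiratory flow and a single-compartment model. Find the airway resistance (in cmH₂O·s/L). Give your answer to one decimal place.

Flow: 56 L/min ÷ 60 = 0.9333 L/s.
Equation of motion (constant flow): PIP = Vt/C + R·V̇ + PEEP.
R·V̇ = PIP − Vt/C − PEEP = 29.8 − 530/53.0 − 10 = 29.8 − 10.0 − 10 = 9.8 cmH2O.
R = 9.8 / 0.9333 = 10.5 cmH2O·s/L.

10.5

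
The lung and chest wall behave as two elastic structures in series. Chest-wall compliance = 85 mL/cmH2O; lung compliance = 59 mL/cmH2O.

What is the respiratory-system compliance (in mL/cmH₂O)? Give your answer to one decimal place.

34.8

Lung and chest wall are elastances in series: 1/Crs = 1/CL + 1/Ccw.
1/Crs = 1/59 + 1/85 = 0.02871.
Crs = 34.831 mL/cmH2O.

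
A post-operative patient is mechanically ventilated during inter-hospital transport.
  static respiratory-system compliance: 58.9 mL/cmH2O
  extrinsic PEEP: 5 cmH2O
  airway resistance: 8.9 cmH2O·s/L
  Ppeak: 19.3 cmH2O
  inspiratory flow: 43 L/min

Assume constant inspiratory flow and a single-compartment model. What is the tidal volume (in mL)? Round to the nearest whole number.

467

Flow: 43 L/min ÷ 60 = 0.7167 L/s.
Equation of motion (constant flow): PIP = Vt/C + R·V̇ + PEEP.
Vt/C = PIP − R·V̇ − PEEP = 19.3 − 6.379 − 5 = 7.921 cmH2O.
Vt = C × 7.921 = 58.9 × 7.921 = 466.55 mL.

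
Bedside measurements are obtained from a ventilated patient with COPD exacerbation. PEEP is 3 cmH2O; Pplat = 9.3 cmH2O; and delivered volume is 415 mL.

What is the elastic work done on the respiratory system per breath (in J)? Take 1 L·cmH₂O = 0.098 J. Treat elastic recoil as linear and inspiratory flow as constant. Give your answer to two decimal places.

0.13

Elastic work ≈ ½ × (Pplat − PEEP) × Vt = 0.5 × (9.3 − 3) × 0.415 L = 0.5 × 6.3 × 0.415 = 1.307 L·cmH2O.
× 0.098 J/(L·cmH2O) → 0.1281 J.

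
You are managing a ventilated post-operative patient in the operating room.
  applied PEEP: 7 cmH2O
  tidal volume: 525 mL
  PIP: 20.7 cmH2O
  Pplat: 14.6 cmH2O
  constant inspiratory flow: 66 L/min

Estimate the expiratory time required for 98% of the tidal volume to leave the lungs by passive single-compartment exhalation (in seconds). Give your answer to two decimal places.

Flow: 66 L/min ÷ 60 = 1.1 L/s.
R = (PIP − Pplat)/V̇ = (20.7 − 14.6) / 1.1 = 6.1/1.1 = 5.545 cmH2O·s/L.
C = Vt/(Pplat − PEEP) = 525.0 / (14.6 − 7) = 525.0/7.6 = 69.079 mL/cmH2O.
τ = R × C = 5.545 × 0.06908 L/cmH2O = 0.383 s.
t = −τ·ln(1 − 0.98) = −0.383·ln(0.02) = 1.498 s.

1.50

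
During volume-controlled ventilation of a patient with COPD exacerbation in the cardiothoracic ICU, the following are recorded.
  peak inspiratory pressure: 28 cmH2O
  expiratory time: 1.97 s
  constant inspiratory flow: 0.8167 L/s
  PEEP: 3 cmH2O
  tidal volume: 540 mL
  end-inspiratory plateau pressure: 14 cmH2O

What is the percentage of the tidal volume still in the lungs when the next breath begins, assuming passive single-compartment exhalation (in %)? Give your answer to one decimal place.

9.6

R = (PIP − Pplat)/V̇ = (28 − 14) / 0.8167 = 14.0/0.8167 = 17.142 cmH2O·s/L.
C = Vt/(Pplat − PEEP) = 540.0 / (14 − 3) = 540.0/11.0 = 49.091 mL/cmH2O.
τ = R × C = 17.142 × 0.04909 L/cmH2O = 0.8415 s.
Fraction remaining at end-expiration = e^(−Te/τ) = e^(−1.97/0.8415) = 0.09623 → 9.623%.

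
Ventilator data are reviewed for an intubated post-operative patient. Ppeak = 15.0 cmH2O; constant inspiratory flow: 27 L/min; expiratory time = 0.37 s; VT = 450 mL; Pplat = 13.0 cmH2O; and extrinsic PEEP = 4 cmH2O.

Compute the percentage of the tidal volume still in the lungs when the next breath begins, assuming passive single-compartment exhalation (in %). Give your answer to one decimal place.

Flow: 27 L/min ÷ 60 = 0.45 L/s.
R = (PIP − Pplat)/V̇ = (15.0 − 13.0) / 0.45 = 2.0/0.45 = 4.444 cmH2O·s/L.
C = Vt/(Pplat − PEEP) = 450.0 / (13.0 − 4) = 450.0/9.0 = 50.0 mL/cmH2O.
τ = R × C = 4.444 × 0.05 L/cmH2O = 0.2222 s.
Fraction remaining at end-expiration = e^(−Te/τ) = e^(−0.37/0.2222) = 0.1892 → 18.92%.

18.9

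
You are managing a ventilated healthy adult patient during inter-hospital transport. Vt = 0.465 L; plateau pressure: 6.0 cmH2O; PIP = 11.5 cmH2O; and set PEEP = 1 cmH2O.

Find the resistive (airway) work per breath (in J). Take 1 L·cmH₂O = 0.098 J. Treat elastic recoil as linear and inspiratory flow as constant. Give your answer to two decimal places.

With constant inspiratory flow the resistive pressure is constant at PIP − Pplat = 11.5 − 6.0 = 5.5 cmH2O, so resistive work = 5.5 × 0.465 = 2.558 L·cmH2O.
× 0.098 J/(L·cmH2O) → 0.2507 J.

0.25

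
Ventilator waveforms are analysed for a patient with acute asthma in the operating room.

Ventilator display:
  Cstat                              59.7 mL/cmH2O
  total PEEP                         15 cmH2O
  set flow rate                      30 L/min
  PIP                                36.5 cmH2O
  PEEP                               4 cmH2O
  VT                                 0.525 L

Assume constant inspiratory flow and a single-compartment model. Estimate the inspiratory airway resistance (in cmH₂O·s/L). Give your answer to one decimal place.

25.4

Flow: 30 L/min ÷ 60 = 0.5 L/s.
Total PEEP = 15 cmH2O (set 4 + intrinsic 11); this is the baseline alveolar pressure.
Equation of motion (constant flow): PIP = Vt/C + R·V̇ + PEEP.
R·V̇ = PIP − Vt/C − PEEP = 36.5 − 525/59.7 − 15 = 36.5 − 8.794 − 15 = 12.706 cmH2O.
R = 12.706 / 0.5 = 25.412 cmH2O·s/L.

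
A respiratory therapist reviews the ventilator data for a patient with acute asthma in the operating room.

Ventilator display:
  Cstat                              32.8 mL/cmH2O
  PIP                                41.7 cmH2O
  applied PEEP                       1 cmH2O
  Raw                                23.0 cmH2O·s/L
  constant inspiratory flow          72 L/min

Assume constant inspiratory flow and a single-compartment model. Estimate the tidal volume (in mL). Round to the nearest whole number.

Flow: 72 L/min ÷ 60 = 1.2 L/s.
Equation of motion (constant flow): PIP = Vt/C + R·V̇ + PEEP.
Vt/C = PIP − R·V̇ − PEEP = 41.7 − 27.6 − 1 = 13.1 cmH2O.
Vt = C × 13.1 = 32.8 × 13.1 = 429.68 mL.

430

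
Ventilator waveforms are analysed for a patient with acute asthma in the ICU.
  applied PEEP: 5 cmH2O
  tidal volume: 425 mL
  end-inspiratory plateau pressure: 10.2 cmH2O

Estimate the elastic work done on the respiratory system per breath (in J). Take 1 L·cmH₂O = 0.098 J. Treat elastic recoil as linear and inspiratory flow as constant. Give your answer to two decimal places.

Elastic work ≈ ½ × (Pplat − PEEP) × Vt = 0.5 × (10.2 − 5) × 0.425 L = 0.5 × 5.2 × 0.425 = 1.105 L·cmH2O.
× 0.098 J/(L·cmH2O) → 0.1083 J.

0.11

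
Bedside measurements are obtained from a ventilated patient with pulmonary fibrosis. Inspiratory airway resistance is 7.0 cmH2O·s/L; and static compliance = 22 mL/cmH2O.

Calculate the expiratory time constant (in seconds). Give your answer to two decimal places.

τ = R × C = 7.0 × 22 mL/cmH2O = 7.0 × 0.022 L/cmH2O = 0.154 s.

0.15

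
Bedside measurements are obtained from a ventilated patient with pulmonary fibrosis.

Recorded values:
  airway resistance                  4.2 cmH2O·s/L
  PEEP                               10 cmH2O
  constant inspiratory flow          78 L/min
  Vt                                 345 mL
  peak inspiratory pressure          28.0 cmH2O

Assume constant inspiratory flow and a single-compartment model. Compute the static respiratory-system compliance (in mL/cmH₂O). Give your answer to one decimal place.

27.5

Flow: 78 L/min ÷ 60 = 1.3 L/s.
Equation of motion (constant flow): PIP = Vt/C + R·V̇ + PEEP.
Vt/C = PIP − R·V̇ − PEEP = 28.0 − 4.2×1.3 − 10 = 28.0 − 5.46 − 10 = 12.54 cmH2O.
C = Vt / 12.54 = 345 / 12.54 = 27.512 mL/cmH2O.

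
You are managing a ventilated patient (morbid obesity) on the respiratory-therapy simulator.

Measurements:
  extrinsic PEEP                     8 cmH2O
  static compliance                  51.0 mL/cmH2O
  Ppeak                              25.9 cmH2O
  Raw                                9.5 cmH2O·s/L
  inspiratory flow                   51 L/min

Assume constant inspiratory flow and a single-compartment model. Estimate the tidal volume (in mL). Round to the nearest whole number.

Flow: 51 L/min ÷ 60 = 0.85 L/s.
Equation of motion (constant flow): PIP = Vt/C + R·V̇ + PEEP.
Vt/C = PIP − R·V̇ − PEEP = 25.9 − 8.075 − 8 = 9.825 cmH2O.
Vt = C × 9.825 = 51.0 × 9.825 = 501.08 mL.

501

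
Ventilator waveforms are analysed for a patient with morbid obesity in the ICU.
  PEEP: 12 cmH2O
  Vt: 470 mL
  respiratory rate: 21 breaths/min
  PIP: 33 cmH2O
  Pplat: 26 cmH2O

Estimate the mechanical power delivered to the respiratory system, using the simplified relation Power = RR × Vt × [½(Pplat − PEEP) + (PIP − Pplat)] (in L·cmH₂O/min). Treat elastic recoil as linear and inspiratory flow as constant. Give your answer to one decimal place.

Per-breath work = Vt × [½(Pplat−PEEP) + (PIP−Pplat)] = 0.470 × [0.5×14.0 + 7.0] = 0.470 × 14.0 = 6.58 L·cmH2O.
Power = 21 × 6.58 = 138.18 L·cmH2O/min.

138.2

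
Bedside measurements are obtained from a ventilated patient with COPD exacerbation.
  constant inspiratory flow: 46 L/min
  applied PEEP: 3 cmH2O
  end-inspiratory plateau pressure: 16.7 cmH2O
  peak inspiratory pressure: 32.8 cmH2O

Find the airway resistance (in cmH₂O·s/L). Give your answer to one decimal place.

Flow: 46 L/min ÷ 60 = 0.7667 L/s.
Raw = (PIP − Pplat) / flow = (32.8 − 16.7) / 0.7667 = 16.1 / 0.7667 = 20.999 cmH2O·s/L.

21.0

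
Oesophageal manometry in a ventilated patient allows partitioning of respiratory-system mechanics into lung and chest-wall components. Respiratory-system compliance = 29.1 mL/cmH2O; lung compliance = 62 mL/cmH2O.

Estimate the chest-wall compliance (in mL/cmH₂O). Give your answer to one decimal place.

1/Ccw = 1/Crs − 1/CL.
1/Ccw = 1/29.1 − 1/62 = 0.01824.
Ccw = 54.825 mL/cmH2O.

54.8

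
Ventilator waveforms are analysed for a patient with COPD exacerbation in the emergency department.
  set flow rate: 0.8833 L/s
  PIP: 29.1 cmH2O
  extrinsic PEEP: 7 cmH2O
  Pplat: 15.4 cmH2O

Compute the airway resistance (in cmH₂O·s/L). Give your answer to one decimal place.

15.5

Raw = (PIP − Pplat) / flow = (29.1 − 15.4) / 0.8833 = 13.7 / 0.8833 = 15.51 cmH2O·s/L.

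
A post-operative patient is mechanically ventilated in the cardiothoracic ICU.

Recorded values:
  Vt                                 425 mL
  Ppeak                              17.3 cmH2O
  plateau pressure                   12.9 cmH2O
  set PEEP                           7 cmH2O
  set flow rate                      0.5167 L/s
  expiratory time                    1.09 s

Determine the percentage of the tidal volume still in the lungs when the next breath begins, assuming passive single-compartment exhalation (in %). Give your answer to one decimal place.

R = (PIP − Pplat)/V̇ = (17.3 − 12.9) / 0.5167 = 4.4/0.5167 = 8.516 cmH2O·s/L.
C = Vt/(Pplat − PEEP) = 425.0 / (12.9 − 7) = 425.0/5.9 = 72.034 mL/cmH2O.
τ = R × C = 8.516 × 0.07203 L/cmH2O = 0.6134 s.
Fraction remaining at end-expiration = e^(−Te/τ) = e^(−1.09/0.6134) = 0.1691 → 16.91%.

16.9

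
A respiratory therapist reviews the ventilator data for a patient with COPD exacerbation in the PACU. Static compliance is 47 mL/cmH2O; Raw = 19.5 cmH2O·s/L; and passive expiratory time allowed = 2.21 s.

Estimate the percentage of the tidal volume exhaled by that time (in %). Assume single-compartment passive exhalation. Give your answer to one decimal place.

τ = R × C = 19.5 × 47 mL/cmH2O = 19.5 × 0.047 L/cmH2O = 0.9165 s.
Passive exhalation: V(t)/V₀ = e^(−t/τ) = e^(−2.21/0.9165) = 0.08969.
Fraction exhaled = 1 − 0.08969 = 0.9103 → 91.03%.

91.0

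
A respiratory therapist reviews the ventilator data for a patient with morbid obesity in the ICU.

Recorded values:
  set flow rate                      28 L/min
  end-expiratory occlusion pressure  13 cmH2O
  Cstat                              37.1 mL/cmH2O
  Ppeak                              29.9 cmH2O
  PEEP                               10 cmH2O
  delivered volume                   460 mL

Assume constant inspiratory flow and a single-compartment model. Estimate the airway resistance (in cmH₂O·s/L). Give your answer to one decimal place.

Flow: 28 L/min ÷ 60 = 0.4667 L/s.
Total PEEP = 13 cmH2O (set 10 + intrinsic 3); this is the baseline alveolar pressure.
Equation of motion (constant flow): PIP = Vt/C + R·V̇ + PEEP.
R·V̇ = PIP − Vt/C − PEEP = 29.9 − 460/37.1 − 13 = 29.9 − 12.399 − 13 = 4.501 cmH2O.
R = 4.501 / 0.4667 = 9.644 cmH2O·s/L.

9.6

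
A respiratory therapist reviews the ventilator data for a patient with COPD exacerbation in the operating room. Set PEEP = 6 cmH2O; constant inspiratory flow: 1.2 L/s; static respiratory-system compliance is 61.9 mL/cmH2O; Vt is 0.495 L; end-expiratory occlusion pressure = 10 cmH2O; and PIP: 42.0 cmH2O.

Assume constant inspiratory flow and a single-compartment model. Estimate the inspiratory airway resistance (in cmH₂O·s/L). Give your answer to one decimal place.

20.0

Total PEEP = 10 cmH2O (set 6 + intrinsic 4); this is the baseline alveolar pressure.
Equation of motion (constant flow): PIP = Vt/C + R·V̇ + PEEP.
R·V̇ = PIP − Vt/C − PEEP = 42.0 − 495/61.9 − 10 = 42.0 − 7.997 − 10 = 24.003 cmH2O.
R = 24.003 / 1.2 = 20.003 cmH2O·s/L.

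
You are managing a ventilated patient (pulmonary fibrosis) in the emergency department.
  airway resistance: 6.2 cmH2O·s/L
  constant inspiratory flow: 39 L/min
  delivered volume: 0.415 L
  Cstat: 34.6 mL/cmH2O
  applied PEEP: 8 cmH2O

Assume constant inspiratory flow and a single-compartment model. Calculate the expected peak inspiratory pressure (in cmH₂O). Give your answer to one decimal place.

24.0

Flow: 39 L/min ÷ 60 = 0.65 L/s.
Equation of motion (constant flow): PIP = Vt/C + R·V̇ + PEEP.
PIP = 415/34.6 + 6.2×0.65 + 8 = 11.994 + 4.03 + 8 = 24.024 cmH2O.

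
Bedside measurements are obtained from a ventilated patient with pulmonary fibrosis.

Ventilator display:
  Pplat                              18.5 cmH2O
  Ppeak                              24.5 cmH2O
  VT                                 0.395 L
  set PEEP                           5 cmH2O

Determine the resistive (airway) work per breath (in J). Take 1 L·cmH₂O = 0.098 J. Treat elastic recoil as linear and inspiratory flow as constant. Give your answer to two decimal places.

With constant inspiratory flow the resistive pressure is constant at PIP − Pplat = 24.5 − 18.5 = 6.0 cmH2O, so resistive work = 6.0 × 0.395 = 2.37 L·cmH2O.
× 0.098 J/(L·cmH2O) → 0.2323 J.

0.23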